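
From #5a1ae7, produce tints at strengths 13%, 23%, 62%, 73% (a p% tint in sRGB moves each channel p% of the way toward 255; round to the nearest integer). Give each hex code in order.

#6f38ea, #804fed, #c0a8f6, #d2c1f9

#5a1ae7 is rgb(90, 26, 231).
13%: (90 + 21.45 = 111.45→111, 26 + 29.77 = 55.77→56, 231 + 3.12 = 234.12→234) → #6f38ea
23%: (90 + 37.95 = 127.95→128, 26 + 52.67 = 78.67→79, 231 + 5.52 = 236.52→237) → #804fed
62%: (90 + 102.3 = 192.3→192, 26 + 141.98 = 167.98→168, 231 + 14.88 = 245.88→246) → #c0a8f6
73%: (90 + 120.45 = 210.45→210, 26 + 167.17 = 193.17→193, 231 + 17.52 = 248.52→249) → #d2c1f9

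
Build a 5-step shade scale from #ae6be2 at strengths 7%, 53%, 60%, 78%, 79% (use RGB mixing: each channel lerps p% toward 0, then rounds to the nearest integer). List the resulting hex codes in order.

#a264d2, #52326a, #462b5a, #261832, #25162f

#ae6be2 is rgb(174, 107, 226).
7%: (174 − 12.18 = 161.82→162, 107 − 7.49 = 99.51→100, 226 − 15.82 = 210.18→210) → #a264d2
53%: (174 − 92.22 = 81.78→82, 107 − 56.71 = 50.29→50, 226 − 119.78 = 106.22→106) → #52326a
60%: (174 − 104.4 = 69.6→70, 107 − 64.2 = 42.8→43, 226 − 135.6 = 90.4→90) → #462b5a
78%: (174 − 135.72 = 38.28→38, 107 − 83.46 = 23.54→24, 226 − 176.28 = 49.72→50) → #261832
79%: (174 − 137.46 = 36.54→37, 107 − 84.53 = 22.47→22, 226 − 178.54 = 47.46→47) → #25162f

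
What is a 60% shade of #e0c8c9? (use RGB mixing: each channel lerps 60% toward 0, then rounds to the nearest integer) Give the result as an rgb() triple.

#e0c8c9 is rgb(224, 200, 201).
Per channel, c → c + 0.6(0 − c):
  R: 224 − 134.4 = 89.6 → 90
  G: 200 − 120 = 80 → 80
  B: 201 − 120.6 = 80.4 → 80

rgb(90, 80, 80)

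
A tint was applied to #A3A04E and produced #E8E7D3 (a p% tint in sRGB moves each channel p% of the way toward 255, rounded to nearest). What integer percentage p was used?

75%

#A3A04E is rgb(163, 160, 78); #E8E7D3 is rgb(232, 231, 211).
On the B channel (widest range): 211 ≈ 78 + (p/100)(255 − 78), so p ≈ 100×(211 − 78)/(255 − 78) = 13300/177 = 75.14.
p = 75 reproduces all three channels after rounding.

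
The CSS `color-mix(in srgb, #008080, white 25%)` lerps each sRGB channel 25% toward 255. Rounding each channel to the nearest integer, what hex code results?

#008080 is rgb(0, 128, 128).
Per channel, c → c + 0.25(255 − c):
  R: 0 + 0.25×(255−0) = 0 + 63.75 = 63.75 → 64
  G: 128 + 31.75 = 159.75 → 160
  B: 128 + 31.75 = 159.75 → 160
rgb(64, 160, 160) = #40A0A0.

#40A0A0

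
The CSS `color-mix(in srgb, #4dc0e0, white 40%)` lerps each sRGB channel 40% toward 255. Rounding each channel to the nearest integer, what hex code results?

#94d9ec

#4dc0e0 is rgb(77, 192, 224).
A 40% tint moves each channel 40% toward 255:
  R: 77 + 71.2 = 148.2 → 148
  G: 192 + 25.2 = 217.2 → 217
  B: 224 + 0.4×(255−224) = 224 + 12.4 = 236.4 → 236
rgb(148, 217, 236) = #94d9ec.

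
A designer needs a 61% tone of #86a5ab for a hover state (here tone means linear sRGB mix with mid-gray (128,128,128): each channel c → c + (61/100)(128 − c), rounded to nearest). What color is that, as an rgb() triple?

#86a5ab is rgb(134, 165, 171).
A 61% tone moves each channel 61% toward 128:
  R: 134 + 0.61×(128−134) = 134 − 3.66 = 130.34 → 130
  G: 165 + 0.61×(128−165) = 165 − 22.57 = 142.43 → 142
  B: 171 − 26.23 = 144.77 → 145

rgb(130, 142, 145)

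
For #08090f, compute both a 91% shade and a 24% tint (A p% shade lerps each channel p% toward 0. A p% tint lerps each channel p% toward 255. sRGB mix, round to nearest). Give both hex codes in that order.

#010101, #434449

#08090f is rgb(8, 9, 15).
91% shade:
  R: 8 + 0.91×(0−8) = 8 − 7.28 = 0.72 → 1
  G: 9 + 0.91×(0−9) = 9 − 8.19 = 0.81 → 1
  B: 15 + 0.91×(0−15) = 15 − 13.65 = 1.35 → 1
  → #010101
24% tint:
  R: 8 + 0.24×(255−8) = 8 + 59.28 = 67.28 → 67
  G: 9 + 0.24×(255−9) = 9 + 59.04 = 68.04 → 68
  B: 15 + 0.24×(255−15) = 15 + 57.6 = 72.6 → 73
  → #434449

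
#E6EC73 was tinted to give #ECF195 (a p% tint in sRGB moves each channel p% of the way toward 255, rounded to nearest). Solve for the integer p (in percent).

24%

#E6EC73 is rgb(230, 236, 115); #ECF195 is rgb(236, 241, 149).
On the B channel (widest range): 149 ≈ 115 + (p/100)(255 − 115), so p ≈ 100×(149 − 115)/(255 − 115) = 3400/140 = 24.29.
p = 24 reproduces all three channels after rounding.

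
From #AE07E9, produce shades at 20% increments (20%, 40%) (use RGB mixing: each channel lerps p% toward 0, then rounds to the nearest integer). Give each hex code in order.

#AE07E9 is rgb(174, 7, 233).
20%: (174 − 34.8 = 139.2→139, 7 − 1.4 = 5.6→6, 233 − 46.6 = 186.4→186) → #8B06BA
40%: (174 − 69.6 = 104.4→104, 7 − 2.8 = 4.2→4, 233 − 93.2 = 139.8→140) → #68048C

#8B06BA, #68048C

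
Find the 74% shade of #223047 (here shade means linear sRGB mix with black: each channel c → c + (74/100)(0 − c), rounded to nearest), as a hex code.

#223047 is rgb(34, 48, 71).
Per channel, c → c + 0.74(0 − c):
  R: 34 + 0.74×(0−34) = 34 − 25.16 = 8.84 → 9
  G: 48 − 35.52 = 12.48 → 12
  B: 71 + 0.74×(0−71) = 71 − 52.54 = 18.46 → 18
rgb(9, 12, 18) = #090c12.

#090c12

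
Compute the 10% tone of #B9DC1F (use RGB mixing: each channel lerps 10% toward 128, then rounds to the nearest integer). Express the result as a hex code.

#B3D329

#B9DC1F is rgb(185, 220, 31).
Lerp each channel 10% toward 128:
  R: 185 − 5.7 = 179.3 → 179
  G: 220 + 0.1×(128−220) = 220 − 9.2 = 210.8 → 211
  B: 31 + 9.7 = 40.7 → 41
rgb(179, 211, 41) = #B3D329.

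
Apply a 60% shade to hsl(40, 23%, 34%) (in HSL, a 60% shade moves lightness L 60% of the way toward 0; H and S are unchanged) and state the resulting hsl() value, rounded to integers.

L moves 60% from 34 toward 0: 34 − 20.4 = 13.6 → 14.
H and S are unchanged.

hsl(40, 23%, 14%)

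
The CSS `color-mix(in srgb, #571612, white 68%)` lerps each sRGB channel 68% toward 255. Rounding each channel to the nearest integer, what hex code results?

#571612 is rgb(87, 22, 18).
Lerp each channel 68% toward 255:
  R: 87 + 114.24 = 201.24 → 201
  G: 22 + 158.44 = 180.44 → 180
  B: 18 + 161.16 = 179.16 → 179
rgb(201, 180, 179) = #c9b4b3.

#c9b4b3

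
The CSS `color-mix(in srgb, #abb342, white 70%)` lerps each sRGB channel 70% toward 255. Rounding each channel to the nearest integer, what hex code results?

#e6e8c6

#abb342 is rgb(171, 179, 66).
Per channel, c → c + 0.7(255 − c):
  R: 171 + 58.8 = 229.8 → 230
  G: 179 + 0.7×(255−179) = 179 + 53.2 = 232.2 → 232
  B: 66 + 132.3 = 198.3 → 198
rgb(230, 232, 198) = #e6e8c6.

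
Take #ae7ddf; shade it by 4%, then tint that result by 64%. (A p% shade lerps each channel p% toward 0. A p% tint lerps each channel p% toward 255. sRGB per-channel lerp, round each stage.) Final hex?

#dfcef0

#ae7ddf is rgb(174, 125, 223).
A 4% shade moves each channel 4% toward 0:
  R: 174 + 0.04×(0−174) = 174 − 6.96 = 167.04 → 167
  G: 125 − 5 = 120 → 120
  B: 223 + 0.04×(0−223) = 223 − 8.92 = 214.08 → 214
After the shade: rgb(167, 120, 214) = #a778d6.
Lerp each channel 64% toward 255:
  R: 167 + 56.32 = 223.32 → 223
  G: 120 + 0.64×(255−120) = 120 + 86.4 = 206.4 → 206
  B: 214 + 0.64×(255−214) = 214 + 26.24 = 240.24 → 240
rgb(223, 206, 240) = #dfcef0.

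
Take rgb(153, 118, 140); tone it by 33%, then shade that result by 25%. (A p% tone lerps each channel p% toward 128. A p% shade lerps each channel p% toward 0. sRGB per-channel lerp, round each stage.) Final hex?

#6D5B66

Per channel, c → c + 0.33(128 − c):
  R: 153 − 8.25 = 144.75 → 145
  G: 118 + 0.33×(128−118) = 118 + 3.3 = 121.3 → 121
  B: 140 + 0.33×(128−140) = 140 − 3.96 = 136.04 → 136
After the tone: rgb(145, 121, 136) = #917988.
Lerp each channel 25% toward 0:
  R: 145 + 0.25×(0−145) = 145 − 36.25 = 108.75 → 109
  G: 121 + 0.25×(0−121) = 121 − 30.25 = 90.75 → 91
  B: 136 − 34 = 102 → 102
rgb(109, 91, 102) = #6D5B66.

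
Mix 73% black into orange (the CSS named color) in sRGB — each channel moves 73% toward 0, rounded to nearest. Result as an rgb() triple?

rgb(69, 45, 0)

CSS orange is rgb(255, 165, 0).
Lerp each channel 73% toward 0:
  R: 255 − 186.15 = 68.85 → 69
  G: 165 + 0.73×(0−165) = 165 − 120.45 = 44.55 → 45
  B: 0 + 0.73×(0−0) = 0 + 0 = 0 → 0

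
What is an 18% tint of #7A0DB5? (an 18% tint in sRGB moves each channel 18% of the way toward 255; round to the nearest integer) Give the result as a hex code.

#7A0DB5 is rgb(122, 13, 181).
Per channel, c → c + 0.18(255 − c):
  R: 122 + 23.94 = 145.94 → 146
  G: 13 + 0.18×(255−13) = 13 + 43.56 = 56.56 → 57
  B: 181 + 0.18×(255−181) = 181 + 13.32 = 194.32 → 194
rgb(146, 57, 194) = #9239C2.

#9239C2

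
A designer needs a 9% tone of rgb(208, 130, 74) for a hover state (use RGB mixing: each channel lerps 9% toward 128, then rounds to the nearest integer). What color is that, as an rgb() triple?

Per channel, c → c + 0.09(128 − c):
  R: 208 + 0.09×(128−208) = 208 − 7.2 = 200.8 → 201
  G: 130 − 0.18 = 129.82 → 130
  B: 74 + 0.09×(128−74) = 74 + 4.86 = 78.86 → 79

rgb(201, 130, 79)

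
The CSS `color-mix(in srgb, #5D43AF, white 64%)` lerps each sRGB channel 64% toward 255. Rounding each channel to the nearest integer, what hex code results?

#5D43AF is rgb(93, 67, 175).
Per channel, c → c + 0.64(255 − c):
  R: 93 + 103.68 = 196.68 → 197
  G: 67 + 120.32 = 187.32 → 187
  B: 175 + 0.64×(255−175) = 175 + 51.2 = 226.2 → 226
rgb(197, 187, 226) = #C5BBE2.

#C5BBE2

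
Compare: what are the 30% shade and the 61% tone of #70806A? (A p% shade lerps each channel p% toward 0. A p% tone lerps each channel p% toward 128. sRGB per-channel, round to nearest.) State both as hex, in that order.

#4E5A4A, #7A8077

#70806A is rgb(112, 128, 106).
30% shade:
  R: 112 − 33.6 = 78.4 → 78
  G: 128 + 0.3×(0−128) = 128 − 38.4 = 89.6 → 90
  B: 106 + 0.3×(0−106) = 106 − 31.8 = 74.2 → 74
  → #4E5A4A
61% tone:
  R: 112 + 0.61×(128−112) = 112 + 9.76 = 121.76 → 122
  G: 128 + 0.61×(128−128) = 128 + 0 = 128 → 128
  B: 106 + 0.61×(128−106) = 106 + 13.42 = 119.42 → 119
  → #7A8077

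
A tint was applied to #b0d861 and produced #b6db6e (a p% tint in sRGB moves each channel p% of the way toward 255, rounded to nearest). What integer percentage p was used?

#b0d861 is rgb(176, 216, 97); #b6db6e is rgb(182, 219, 110).
On the B channel (widest range): 110 ≈ 97 + (p/100)(255 − 97), so p ≈ 100×(110 − 97)/(255 − 97) = 1300/158 = 8.23.
p = 8 reproduces all three channels after rounding.

8%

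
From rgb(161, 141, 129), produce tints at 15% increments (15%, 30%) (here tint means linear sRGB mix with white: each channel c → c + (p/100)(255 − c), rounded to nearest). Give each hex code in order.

15%: (161 + 14.1 = 175.1→175, 141 + 17.1 = 158.1→158, 129 + 18.9 = 147.9→148) → #AF9E94
30%: (161 + 28.2 = 189.2→189, 141 + 34.2 = 175.2→175, 129 + 37.8 = 166.8→167) → #BDAFA7

#AF9E94, #BDAFA7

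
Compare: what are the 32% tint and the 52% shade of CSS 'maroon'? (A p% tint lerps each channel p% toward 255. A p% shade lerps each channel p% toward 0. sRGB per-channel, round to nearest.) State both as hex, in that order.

#A95252, #3D0000

CSS maroon is rgb(128, 0, 0).
32% tint:
  R: 128 + 0.32×(255−128) = 128 + 40.64 = 168.64 → 169
  G: 0 + 0.32×(255−0) = 0 + 81.6 = 81.6 → 82
  B: 0 + 81.6 = 81.6 → 82
  → #A95252
52% shade:
  R: 128 + 0.52×(0−128) = 128 − 66.56 = 61.44 → 61
  G: 0 + 0.52×(0−0) = 0 + 0 = 0 → 0
  B: 0 + 0.52×(0−0) = 0 + 0 = 0 → 0
  → #3D0000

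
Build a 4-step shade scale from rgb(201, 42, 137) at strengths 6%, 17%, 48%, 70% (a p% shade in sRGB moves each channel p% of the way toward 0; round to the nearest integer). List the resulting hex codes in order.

6%: (201 − 12.06 = 188.94→189, 42 − 2.52 = 39.48→39, 137 − 8.22 = 128.78→129) → #BD2781
17%: (201 − 34.17 = 166.83→167, 42 − 7.14 = 34.86→35, 137 − 23.29 = 113.71→114) → #A72372
48%: (201 − 96.48 = 104.52→105, 42 − 20.16 = 21.84→22, 137 − 65.76 = 71.24→71) → #691647
70%: (201 − 140.7 = 60.3→60, 42 − 29.4 = 12.6→13, 137 − 95.9 = 41.1→41) → #3C0D29

#BD2781, #A72372, #691647, #3C0D29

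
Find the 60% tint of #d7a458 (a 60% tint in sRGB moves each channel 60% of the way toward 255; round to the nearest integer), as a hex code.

#efdbbc

#d7a458 is rgb(215, 164, 88).
Per channel, c → c + 0.6(255 − c):
  R: 215 + 0.6×(255−215) = 215 + 24 = 239 → 239
  G: 164 + 0.6×(255−164) = 164 + 54.6 = 218.6 → 219
  B: 88 + 0.6×(255−88) = 88 + 100.2 = 188.2 → 188
rgb(239, 219, 188) = #efdbbc.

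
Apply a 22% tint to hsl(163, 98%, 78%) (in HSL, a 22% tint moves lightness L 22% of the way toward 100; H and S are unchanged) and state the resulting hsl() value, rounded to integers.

hsl(163, 98%, 83%)

L moves 22% from 78 toward 100: 78 + 4.84 = 82.84 → 83.
H and S are unchanged.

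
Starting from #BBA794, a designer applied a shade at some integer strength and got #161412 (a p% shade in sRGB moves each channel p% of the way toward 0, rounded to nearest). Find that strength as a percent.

88%

#BBA794 is rgb(187, 167, 148); #161412 is rgb(22, 20, 18).
On the R channel (widest range): 22 ≈ 187 + (p/100)(0 − 187), so p ≈ 100×(22 − 187)/(0 − 187) = -16500/-187 = 88.24.
p = 88 reproduces all three channels after rounding.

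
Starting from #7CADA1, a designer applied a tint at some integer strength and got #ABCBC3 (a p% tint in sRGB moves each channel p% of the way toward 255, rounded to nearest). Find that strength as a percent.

36%

#7CADA1 is rgb(124, 173, 161); #ABCBC3 is rgb(171, 203, 195).
On the R channel (widest range): 171 ≈ 124 + (p/100)(255 − 124), so p ≈ 100×(171 − 124)/(255 − 124) = 4700/131 = 35.88.
p = 36 reproduces all three channels after rounding.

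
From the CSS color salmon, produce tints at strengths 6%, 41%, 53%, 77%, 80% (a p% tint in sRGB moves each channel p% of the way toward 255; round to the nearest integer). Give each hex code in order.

CSS salmon is rgb(250, 128, 114).
6%: (250→250, 128 + 7.62 = 135.62→136, 114 + 8.46 = 122.46→122) → #FA887A
41%: (250 + 2.05 = 252.05→252, 128 + 52.07 = 180.07→180, 114 + 57.81 = 171.81→172) → #FCB4AC
53%: (250 + 2.65 = 252.65→253, 128 + 67.31 = 195.31→195, 114 + 74.73 = 188.73→189) → #FDC3BD
77%: (250 + 3.85 = 253.85→254, 128 + 97.79 = 225.79→226, 114 + 108.57 = 222.57→223) → #FEE2DF
80%: (250 + 4 = 254→254, 128 + 101.6 = 229.6→230, 114 + 112.8 = 226.8→227) → #FEE6E3

#FA887A, #FCB4AC, #FDC3BD, #FEE2DF, #FEE6E3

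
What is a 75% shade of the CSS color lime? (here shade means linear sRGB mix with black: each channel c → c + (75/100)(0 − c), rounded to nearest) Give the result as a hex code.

#004000

CSS lime is rgb(0, 255, 0).
Per channel, c → c + 0.75(0 − c):
  R: 0 + 0.75×(0−0) = 0 + 0 = 0 → 0
  G: 255 − 191.25 = 63.75 → 64
  B: 0 + 0.75×(0−0) = 0 + 0 = 0 → 0
rgb(0, 64, 0) = #004000.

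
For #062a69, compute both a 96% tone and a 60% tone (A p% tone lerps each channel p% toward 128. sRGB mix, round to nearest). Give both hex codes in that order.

#7b7d7f, #4f5e77

#062a69 is rgb(6, 42, 105).
96% tone:
  R: 6 + 0.96×(128−6) = 6 + 117.12 = 123.12 → 123
  G: 42 + 0.96×(128−42) = 42 + 82.56 = 124.56 → 125
  B: 105 + 0.96×(128−105) = 105 + 22.08 = 127.08 → 127
  → #7b7d7f
60% tone:
  R: 6 + 0.6×(128−6) = 6 + 73.2 = 79.2 → 79
  G: 42 + 51.6 = 93.6 → 94
  B: 105 + 0.6×(128−105) = 105 + 13.8 = 118.8 → 119
  → #4f5e77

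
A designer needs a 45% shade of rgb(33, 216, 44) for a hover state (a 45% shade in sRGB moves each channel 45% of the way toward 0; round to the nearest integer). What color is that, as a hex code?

#127718

A 45% shade moves each channel 45% toward 0:
  R: 33 + 0.45×(0−33) = 33 − 14.85 = 18.15 → 18
  G: 216 − 97.2 = 118.8 → 119
  B: 44 + 0.45×(0−44) = 44 − 19.8 = 24.2 → 24
rgb(18, 119, 24) = #127718.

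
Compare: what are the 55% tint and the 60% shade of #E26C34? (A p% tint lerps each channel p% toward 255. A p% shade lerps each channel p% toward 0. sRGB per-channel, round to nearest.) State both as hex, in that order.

#E26C34 is rgb(226, 108, 52).
55% tint:
  R: 226 + 0.55×(255−226) = 226 + 15.95 = 241.95 → 242
  G: 108 + 0.55×(255−108) = 108 + 80.85 = 188.85 → 189
  B: 52 + 111.65 = 163.65 → 164
  → #F2BDA4
60% shade:
  R: 226 − 135.6 = 90.4 → 90
  G: 108 + 0.6×(0−108) = 108 − 64.8 = 43.2 → 43
  B: 52 + 0.6×(0−52) = 52 − 31.2 = 20.8 → 21
  → #5A2B15

#F2BDA4, #5A2B15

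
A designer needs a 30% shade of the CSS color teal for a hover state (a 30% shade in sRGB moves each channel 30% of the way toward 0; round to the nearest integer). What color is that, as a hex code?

CSS teal is rgb(0, 128, 128).
Lerp each channel 30% toward 0:
  R: 0 + 0 = 0 → 0
  G: 128 − 38.4 = 89.6 → 90
  B: 128 + 0.3×(0−128) = 128 − 38.4 = 89.6 → 90
rgb(0, 90, 90) = #005A5A.

#005A5A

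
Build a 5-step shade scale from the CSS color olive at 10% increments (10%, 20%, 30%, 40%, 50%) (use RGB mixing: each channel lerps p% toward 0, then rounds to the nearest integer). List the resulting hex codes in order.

CSS olive is rgb(128, 128, 0).
10%: (128 − 12.8 = 115.2→115, 128 − 12.8 = 115.2→115, 0→0) → #737300
20%: (128 − 25.6 = 102.4→102, 128 − 25.6 = 102.4→102, 0→0) → #666600
30%: (128 − 38.4 = 89.6→90, 128 − 38.4 = 89.6→90, 0→0) → #5A5A00
40%: (128 − 51.2 = 76.8→77, 128 − 51.2 = 76.8→77, 0→0) → #4D4D00
50%: (128 − 64 = 64→64, 128 − 64 = 64→64, 0→0) → #404000

#737300, #666600, #5A5A00, #4D4D00, #404000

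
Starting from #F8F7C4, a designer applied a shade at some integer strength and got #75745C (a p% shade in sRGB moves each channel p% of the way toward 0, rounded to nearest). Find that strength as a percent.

53%

#F8F7C4 is rgb(248, 247, 196); #75745C is rgb(117, 116, 92).
On the R channel (widest range): 117 ≈ 248 + (p/100)(0 − 248), so p ≈ 100×(117 − 248)/(0 − 248) = -13100/-248 = 52.82.
p = 53 reproduces all three channels after rounding.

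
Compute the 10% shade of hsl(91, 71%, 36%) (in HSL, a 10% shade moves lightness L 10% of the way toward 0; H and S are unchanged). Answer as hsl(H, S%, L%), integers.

hsl(91, 71%, 32%)

L moves 10% from 36 toward 0: 36 − 3.6 = 32.4 → 32.
H and S are unchanged.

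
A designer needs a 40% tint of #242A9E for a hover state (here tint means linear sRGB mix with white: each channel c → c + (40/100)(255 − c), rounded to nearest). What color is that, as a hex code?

#7C7FC5

#242A9E is rgb(36, 42, 158).
A 40% tint moves each channel 40% toward 255:
  R: 36 + 0.4×(255−36) = 36 + 87.6 = 123.6 → 124
  G: 42 + 0.4×(255−42) = 42 + 85.2 = 127.2 → 127
  B: 158 + 0.4×(255−158) = 158 + 38.8 = 196.8 → 197
rgb(124, 127, 197) = #7C7FC5.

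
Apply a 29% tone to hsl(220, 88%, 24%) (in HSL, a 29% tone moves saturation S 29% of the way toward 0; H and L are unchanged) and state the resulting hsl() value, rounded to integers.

hsl(220, 62%, 24%)

S moves 29% from 88 toward 0: 88 − 25.52 = 62.48 → 62.
H and L are unchanged.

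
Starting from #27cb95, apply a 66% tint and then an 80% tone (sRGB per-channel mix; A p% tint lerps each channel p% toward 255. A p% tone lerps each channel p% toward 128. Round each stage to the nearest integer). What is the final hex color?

#8b9692

#27cb95 is rgb(39, 203, 149).
Lerp each channel 66% toward 255:
  R: 39 + 142.56 = 181.56 → 182
  G: 203 + 0.66×(255−203) = 203 + 34.32 = 237.32 → 237
  B: 149 + 0.66×(255−149) = 149 + 69.96 = 218.96 → 219
After the tint: rgb(182, 237, 219) = #b6eddb.
An 80% tone moves each channel 80% toward 128:
  R: 182 − 43.2 = 138.8 → 139
  G: 237 + 0.8×(128−237) = 237 − 87.2 = 149.8 → 150
  B: 219 + 0.8×(128−219) = 219 − 72.8 = 146.2 → 146
rgb(139, 150, 146) = #8b9692.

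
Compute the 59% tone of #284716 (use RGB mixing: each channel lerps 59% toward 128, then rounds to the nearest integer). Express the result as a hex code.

#5C6955

#284716 is rgb(40, 71, 22).
Per channel, c → c + 0.59(128 − c):
  R: 40 + 0.59×(128−40) = 40 + 51.92 = 91.92 → 92
  G: 71 + 0.59×(128−71) = 71 + 33.63 = 104.63 → 105
  B: 22 + 0.59×(128−22) = 22 + 62.54 = 84.54 → 85
rgb(92, 105, 85) = #5C6955.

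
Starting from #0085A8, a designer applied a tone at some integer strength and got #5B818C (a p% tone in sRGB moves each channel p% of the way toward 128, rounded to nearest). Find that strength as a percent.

71%

#0085A8 is rgb(0, 133, 168); #5B818C is rgb(91, 129, 140).
On the R channel (widest range): 91 ≈ 0 + (p/100)(128 − 0), so p ≈ 100×(91 − 0)/(128 − 0) = 9100/128 = 71.09.
p = 71 reproduces all three channels after rounding.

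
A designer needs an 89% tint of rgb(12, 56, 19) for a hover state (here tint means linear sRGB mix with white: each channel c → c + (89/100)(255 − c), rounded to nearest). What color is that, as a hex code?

#e4e9e5

An 89% tint moves each channel 89% toward 255:
  R: 12 + 216.27 = 228.27 → 228
  G: 56 + 177.11 = 233.11 → 233
  B: 19 + 210.04 = 229.04 → 229
rgb(228, 233, 229) = #e4e9e5.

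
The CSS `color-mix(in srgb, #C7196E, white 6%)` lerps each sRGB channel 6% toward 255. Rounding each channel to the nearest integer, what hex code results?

#C7196E is rgb(199, 25, 110).
Per channel, c → c + 0.06(255 − c):
  R: 199 + 0.06×(255−199) = 199 + 3.36 = 202.36 → 202
  G: 25 + 13.8 = 38.8 → 39
  B: 110 + 8.7 = 118.7 → 119
rgb(202, 39, 119) = #CA2777.

#CA2777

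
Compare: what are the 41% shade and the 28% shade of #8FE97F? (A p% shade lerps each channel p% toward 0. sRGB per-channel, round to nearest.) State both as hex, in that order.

#54894B, #67A85B

#8FE97F is rgb(143, 233, 127).
41% shade:
  R: 143 − 58.63 = 84.37 → 84
  G: 233 + 0.41×(0−233) = 233 − 95.53 = 137.47 → 137
  B: 127 − 52.07 = 74.93 → 75
  → #54894B
28% shade:
  R: 143 + 0.28×(0−143) = 143 − 40.04 = 102.96 → 103
  G: 233 − 65.24 = 167.76 → 168
  B: 127 − 35.56 = 91.44 → 91
  → #67A85B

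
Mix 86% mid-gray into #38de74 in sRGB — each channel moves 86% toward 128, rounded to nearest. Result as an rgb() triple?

#38de74 is rgb(56, 222, 116).
An 86% tone moves each channel 86% toward 128:
  R: 56 + 61.92 = 117.92 → 118
  G: 222 + 0.86×(128−222) = 222 − 80.84 = 141.16 → 141
  B: 116 + 10.32 = 126.32 → 126

rgb(118, 141, 126)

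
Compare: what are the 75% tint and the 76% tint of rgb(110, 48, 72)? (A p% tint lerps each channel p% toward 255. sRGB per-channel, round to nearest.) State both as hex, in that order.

#dbcbd1, #dccdd3

75% tint:
  R: 110 + 108.75 = 218.75 → 219
  G: 48 + 0.75×(255−48) = 48 + 155.25 = 203.25 → 203
  B: 72 + 137.25 = 209.25 → 209
  → #dbcbd1
76% tint:
  R: 110 + 110.2 = 220.2 → 220
  G: 48 + 157.32 = 205.32 → 205
  B: 72 + 0.76×(255−72) = 72 + 139.08 = 211.08 → 211
  → #dccdd3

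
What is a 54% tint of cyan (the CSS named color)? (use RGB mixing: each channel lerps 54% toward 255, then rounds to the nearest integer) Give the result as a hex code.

CSS cyan is rgb(0, 255, 255).
A 54% tint moves each channel 54% toward 255:
  R: 0 + 137.7 = 137.7 → 138
  G: 255 + 0.54×(255−255) = 255 + 0 = 255 → 255
  B: 255 + 0.54×(255−255) = 255 + 0 = 255 → 255
rgb(138, 255, 255) = #8AFFFF.

#8AFFFF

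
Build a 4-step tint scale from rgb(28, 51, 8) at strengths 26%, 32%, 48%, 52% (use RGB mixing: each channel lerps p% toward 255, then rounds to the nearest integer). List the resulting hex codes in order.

26%: (28 + 59.02 = 87.02→87, 51 + 53.04 = 104.04→104, 8 + 64.22 = 72.22→72) → #576848
32%: (28 + 72.64 = 100.64→101, 51 + 65.28 = 116.28→116, 8 + 79.04 = 87.04→87) → #657457
48%: (28 + 108.96 = 136.96→137, 51 + 97.92 = 148.92→149, 8 + 118.56 = 126.56→127) → #89957F
52%: (28 + 118.04 = 146.04→146, 51 + 106.08 = 157.08→157, 8 + 128.44 = 136.44→136) → #929D88

#576848, #657457, #89957F, #929D88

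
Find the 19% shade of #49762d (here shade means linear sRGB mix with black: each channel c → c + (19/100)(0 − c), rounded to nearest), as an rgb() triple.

#49762d is rgb(73, 118, 45).
A 19% shade moves each channel 19% toward 0:
  R: 73 + 0.19×(0−73) = 73 − 13.87 = 59.13 → 59
  G: 118 + 0.19×(0−118) = 118 − 22.42 = 95.58 → 96
  B: 45 − 8.55 = 36.45 → 36

rgb(59, 96, 36)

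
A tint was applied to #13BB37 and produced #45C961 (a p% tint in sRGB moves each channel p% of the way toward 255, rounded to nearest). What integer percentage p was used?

#13BB37 is rgb(19, 187, 55); #45C961 is rgb(69, 201, 97).
On the R channel (widest range): 69 ≈ 19 + (p/100)(255 − 19), so p ≈ 100×(69 − 19)/(255 − 19) = 5000/236 = 21.19.
p = 21 reproduces all three channels after rounding.

21%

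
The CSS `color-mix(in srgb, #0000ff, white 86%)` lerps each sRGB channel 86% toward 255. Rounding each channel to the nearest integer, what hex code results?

#0000ff is rgb(0, 0, 255).
Per channel, c → c + 0.86(255 − c):
  R: 0 + 219.3 = 219.3 → 219
  G: 0 + 0.86×(255−0) = 0 + 219.3 = 219.3 → 219
  B: 255 + 0.86×(255−255) = 255 + 0 = 255 → 255
rgb(219, 219, 255) = #dbdbff.

#dbdbff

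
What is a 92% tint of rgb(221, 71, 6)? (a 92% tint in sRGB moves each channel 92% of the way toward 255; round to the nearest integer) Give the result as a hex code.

Per channel, c → c + 0.92(255 − c):
  R: 221 + 31.28 = 252.28 → 252
  G: 71 + 0.92×(255−71) = 71 + 169.28 = 240.28 → 240
  B: 6 + 0.92×(255−6) = 6 + 229.08 = 235.08 → 235
rgb(252, 240, 235) = #fcf0eb.

#fcf0eb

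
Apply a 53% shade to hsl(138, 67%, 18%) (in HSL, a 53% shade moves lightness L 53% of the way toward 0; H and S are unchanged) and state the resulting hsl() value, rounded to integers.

L moves 53% from 18 toward 0: 18 − 9.54 = 8.46 → 8.
H and S are unchanged.

hsl(138, 67%, 8%)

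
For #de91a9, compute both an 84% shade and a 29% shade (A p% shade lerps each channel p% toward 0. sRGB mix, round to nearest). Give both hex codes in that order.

#de91a9 is rgb(222, 145, 169).
84% shade:
  R: 222 + 0.84×(0−222) = 222 − 186.48 = 35.52 → 36
  G: 145 + 0.84×(0−145) = 145 − 121.8 = 23.2 → 23
  B: 169 + 0.84×(0−169) = 169 − 141.96 = 27.04 → 27
  → #24171b
29% shade:
  R: 222 + 0.29×(0−222) = 222 − 64.38 = 157.62 → 158
  G: 145 + 0.29×(0−145) = 145 − 42.05 = 102.95 → 103
  B: 169 + 0.29×(0−169) = 169 − 49.01 = 119.99 → 120
  → #9e6778

#24171b, #9e6778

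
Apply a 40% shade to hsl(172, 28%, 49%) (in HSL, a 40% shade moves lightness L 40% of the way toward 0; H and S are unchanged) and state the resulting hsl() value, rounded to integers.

L moves 40% from 49 toward 0: 49 − 19.6 = 29.4 → 29.
H and S are unchanged.

hsl(172, 28%, 29%)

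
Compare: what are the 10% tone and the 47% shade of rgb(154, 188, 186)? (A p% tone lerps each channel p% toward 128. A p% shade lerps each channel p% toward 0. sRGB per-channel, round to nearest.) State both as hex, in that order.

#97b6b4, #526463

10% tone:
  R: 154 + 0.1×(128−154) = 154 − 2.6 = 151.4 → 151
  G: 188 − 6 = 182 → 182
  B: 186 + 0.1×(128−186) = 186 − 5.8 = 180.2 → 180
  → #97b6b4
47% shade:
  R: 154 + 0.47×(0−154) = 154 − 72.38 = 81.62 → 82
  G: 188 + 0.47×(0−188) = 188 − 88.36 = 99.64 → 100
  B: 186 − 87.42 = 98.58 → 99
  → #526463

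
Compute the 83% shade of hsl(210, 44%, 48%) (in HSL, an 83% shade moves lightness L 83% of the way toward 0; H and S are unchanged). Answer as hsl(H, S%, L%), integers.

L moves 83% from 48 toward 0: 48 − 39.84 = 8.16 → 8.
H and S are unchanged.

hsl(210, 44%, 8%)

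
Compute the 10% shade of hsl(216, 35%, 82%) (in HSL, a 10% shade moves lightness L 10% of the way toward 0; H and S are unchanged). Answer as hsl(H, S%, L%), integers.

L moves 10% from 82 toward 0: 82 − 8.2 = 73.8 → 74.
H and S are unchanged.

hsl(216, 35%, 74%)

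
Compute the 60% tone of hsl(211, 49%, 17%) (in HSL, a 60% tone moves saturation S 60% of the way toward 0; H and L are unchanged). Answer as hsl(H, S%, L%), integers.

S moves 60% from 49 toward 0: 49 − 29.4 = 19.6 → 20.
H and L are unchanged.

hsl(211, 20%, 17%)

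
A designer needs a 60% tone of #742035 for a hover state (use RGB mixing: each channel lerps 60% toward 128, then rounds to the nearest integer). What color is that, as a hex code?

#742035 is rgb(116, 32, 53).
Per channel, c → c + 0.6(128 − c):
  R: 116 + 0.6×(128−116) = 116 + 7.2 = 123.2 → 123
  G: 32 + 57.6 = 89.6 → 90
  B: 53 + 0.6×(128−53) = 53 + 45 = 98 → 98
rgb(123, 90, 98) = #7b5a62.

#7b5a62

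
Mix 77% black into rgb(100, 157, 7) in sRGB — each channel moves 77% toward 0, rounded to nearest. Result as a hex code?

Lerp each channel 77% toward 0:
  R: 100 − 77 = 23 → 23
  G: 157 + 0.77×(0−157) = 157 − 120.89 = 36.11 → 36
  B: 7 − 5.39 = 1.61 → 2
rgb(23, 36, 2) = #172402.

#172402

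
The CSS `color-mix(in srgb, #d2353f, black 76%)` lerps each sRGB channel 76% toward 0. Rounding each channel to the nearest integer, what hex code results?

#320d0f

#d2353f is rgb(210, 53, 63).
A 76% shade moves each channel 76% toward 0:
  R: 210 + 0.76×(0−210) = 210 − 159.6 = 50.4 → 50
  G: 53 + 0.76×(0−53) = 53 − 40.28 = 12.72 → 13
  B: 63 − 47.88 = 15.12 → 15
rgb(50, 13, 15) = #320d0f.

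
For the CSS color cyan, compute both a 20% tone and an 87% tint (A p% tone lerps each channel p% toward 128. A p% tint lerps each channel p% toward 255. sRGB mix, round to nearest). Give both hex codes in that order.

CSS cyan is rgb(0, 255, 255).
20% tone:
  R: 0 + 25.6 = 25.6 → 26
  G: 255 − 25.4 = 229.6 → 230
  B: 255 − 25.4 = 229.6 → 230
  → #1AE6E6
87% tint:
  R: 0 + 0.87×(255−0) = 0 + 221.85 = 221.85 → 222
  G: 255 + 0.87×(255−255) = 255 + 0 = 255 → 255
  B: 255 + 0.87×(255−255) = 255 + 0 = 255 → 255
  → #DEFFFF

#1AE6E6, #DEFFFF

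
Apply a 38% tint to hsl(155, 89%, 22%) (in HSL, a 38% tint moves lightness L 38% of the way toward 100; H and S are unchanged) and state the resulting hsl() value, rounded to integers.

hsl(155, 89%, 52%)

L moves 38% from 22 toward 100: 22 + 29.64 = 51.64 → 52.
H and S are unchanged.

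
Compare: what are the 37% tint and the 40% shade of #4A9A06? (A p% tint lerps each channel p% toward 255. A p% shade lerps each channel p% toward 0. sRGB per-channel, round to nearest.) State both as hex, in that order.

#4A9A06 is rgb(74, 154, 6).
37% tint:
  R: 74 + 0.37×(255−74) = 74 + 66.97 = 140.97 → 141
  G: 154 + 37.37 = 191.37 → 191
  B: 6 + 92.13 = 98.13 → 98
  → #8DBF62
40% shade:
  R: 74 + 0.4×(0−74) = 74 − 29.6 = 44.4 → 44
  G: 154 − 61.6 = 92.4 → 92
  B: 6 + 0.4×(0−6) = 6 − 2.4 = 3.6 → 4
  → #2C5C04

#8DBF62, #2C5C04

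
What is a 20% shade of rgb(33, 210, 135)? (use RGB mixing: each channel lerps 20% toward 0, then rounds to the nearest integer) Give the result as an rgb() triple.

Lerp each channel 20% toward 0:
  R: 33 − 6.6 = 26.4 → 26
  G: 210 + 0.2×(0−210) = 210 − 42 = 168 → 168
  B: 135 + 0.2×(0−135) = 135 − 27 = 108 → 108

rgb(26, 168, 108)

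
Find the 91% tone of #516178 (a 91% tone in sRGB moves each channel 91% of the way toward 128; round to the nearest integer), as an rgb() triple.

#516178 is rgb(81, 97, 120).
Lerp each channel 91% toward 128:
  R: 81 + 42.77 = 123.77 → 124
  G: 97 + 0.91×(128−97) = 97 + 28.21 = 125.21 → 125
  B: 120 + 7.28 = 127.28 → 127

rgb(124, 125, 127)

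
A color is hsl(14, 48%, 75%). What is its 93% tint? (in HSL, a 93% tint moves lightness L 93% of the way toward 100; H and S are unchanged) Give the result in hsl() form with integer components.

hsl(14, 48%, 98%)

L moves 93% from 75 toward 100: 75 + 23.25 = 98.25 → 98.
H and S are unchanged.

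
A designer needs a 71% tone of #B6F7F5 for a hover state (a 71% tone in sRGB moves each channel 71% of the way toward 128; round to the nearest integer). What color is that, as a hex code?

#90A3A2

#B6F7F5 is rgb(182, 247, 245).
Lerp each channel 71% toward 128:
  R: 182 + 0.71×(128−182) = 182 − 38.34 = 143.66 → 144
  G: 247 + 0.71×(128−247) = 247 − 84.49 = 162.51 → 163
  B: 245 − 83.07 = 161.93 → 162
rgb(144, 163, 162) = #90A3A2.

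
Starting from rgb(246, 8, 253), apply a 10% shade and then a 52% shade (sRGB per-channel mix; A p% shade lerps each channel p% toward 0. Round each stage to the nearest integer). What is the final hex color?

A 10% shade moves each channel 10% toward 0:
  R: 246 + 0.1×(0−246) = 246 − 24.6 = 221.4 → 221
  G: 8 + 0.1×(0−8) = 8 − 0.8 = 7.2 → 7
  B: 253 + 0.1×(0−253) = 253 − 25.3 = 227.7 → 228
After the shade: rgb(221, 7, 228) = #dd07e4.
A 52% shade moves each channel 52% toward 0:
  R: 221 + 0.52×(0−221) = 221 − 114.92 = 106.08 → 106
  G: 7 + 0.52×(0−7) = 7 − 3.64 = 3.36 → 3
  B: 228 + 0.52×(0−228) = 228 − 118.56 = 109.44 → 109
rgb(106, 3, 109) = #6a036d.

#6a036d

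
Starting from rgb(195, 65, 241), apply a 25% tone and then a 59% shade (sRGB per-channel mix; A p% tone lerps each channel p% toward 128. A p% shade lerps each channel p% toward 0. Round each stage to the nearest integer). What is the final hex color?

#492157

A 25% tone moves each channel 25% toward 128:
  R: 195 + 0.25×(128−195) = 195 − 16.75 = 178.25 → 178
  G: 65 + 0.25×(128−65) = 65 + 15.75 = 80.75 → 81
  B: 241 + 0.25×(128−241) = 241 − 28.25 = 212.75 → 213
After the tone: rgb(178, 81, 213) = #B251D5.
A 59% shade moves each channel 59% toward 0:
  R: 178 − 105.02 = 72.98 → 73
  G: 81 + 0.59×(0−81) = 81 − 47.79 = 33.21 → 33
  B: 213 − 125.67 = 87.33 → 87
rgb(73, 33, 87) = #492157.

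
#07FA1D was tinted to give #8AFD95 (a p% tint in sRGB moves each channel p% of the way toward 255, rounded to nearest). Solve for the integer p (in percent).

53%

#07FA1D is rgb(7, 250, 29); #8AFD95 is rgb(138, 253, 149).
On the R channel (widest range): 138 ≈ 7 + (p/100)(255 − 7), so p ≈ 100×(138 − 7)/(255 − 7) = 13100/248 = 52.82.
p = 53 reproduces all three channels after rounding.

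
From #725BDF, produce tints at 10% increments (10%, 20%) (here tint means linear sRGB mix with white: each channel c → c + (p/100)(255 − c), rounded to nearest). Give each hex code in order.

#806BE2, #8E7CE5

#725BDF is rgb(114, 91, 223).
10%: (114 + 14.1 = 128.1→128, 91 + 16.4 = 107.4→107, 223 + 3.2 = 226.2→226) → #806BE2
20%: (114 + 28.2 = 142.2→142, 91 + 32.8 = 123.8→124, 223 + 6.4 = 229.4→229) → #8E7CE5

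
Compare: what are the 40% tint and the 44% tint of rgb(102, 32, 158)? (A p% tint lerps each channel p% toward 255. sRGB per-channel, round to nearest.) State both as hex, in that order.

40% tint:
  R: 102 + 61.2 = 163.2 → 163
  G: 32 + 89.2 = 121.2 → 121
  B: 158 + 0.4×(255−158) = 158 + 38.8 = 196.8 → 197
  → #A379C5
44% tint:
  R: 102 + 67.32 = 169.32 → 169
  G: 32 + 0.44×(255−32) = 32 + 98.12 = 130.12 → 130
  B: 158 + 42.68 = 200.68 → 201
  → #A982C9

#A379C5, #A982C9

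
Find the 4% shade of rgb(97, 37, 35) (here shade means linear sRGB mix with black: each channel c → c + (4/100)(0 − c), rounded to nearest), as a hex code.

#5D2422

A 4% shade moves each channel 4% toward 0:
  R: 97 − 3.88 = 93.12 → 93
  G: 37 + 0.04×(0−37) = 37 − 1.48 = 35.52 → 36
  B: 35 + 0.04×(0−35) = 35 − 1.4 = 33.6 → 34
rgb(93, 36, 34) = #5D2422.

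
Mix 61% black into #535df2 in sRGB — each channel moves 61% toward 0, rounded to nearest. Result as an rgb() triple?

#535df2 is rgb(83, 93, 242).
Lerp each channel 61% toward 0:
  R: 83 + 0.61×(0−83) = 83 − 50.63 = 32.37 → 32
  G: 93 + 0.61×(0−93) = 93 − 56.73 = 36.27 → 36
  B: 242 − 147.62 = 94.38 → 94

rgb(32, 36, 94)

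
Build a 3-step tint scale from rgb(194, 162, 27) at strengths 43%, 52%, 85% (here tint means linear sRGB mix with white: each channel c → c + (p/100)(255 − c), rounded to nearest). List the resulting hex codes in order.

43%: (194 + 26.23 = 220.23→220, 162 + 39.99 = 201.99→202, 27 + 98.04 = 125.04→125) → #dcca7d
52%: (194 + 31.72 = 225.72→226, 162 + 48.36 = 210.36→210, 27 + 118.56 = 145.56→146) → #e2d292
85%: (194 + 51.85 = 245.85→246, 162 + 79.05 = 241.05→241, 27 + 193.8 = 220.8→221) → #f6f1dd

#dcca7d, #e2d292, #f6f1dd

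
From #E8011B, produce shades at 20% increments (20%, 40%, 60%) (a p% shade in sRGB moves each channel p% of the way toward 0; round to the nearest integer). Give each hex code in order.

#BA0116, #8B0110, #5D000B

#E8011B is rgb(232, 1, 27).
20%: (232 − 46.4 = 185.6→186, 1→1, 27 − 5.4 = 21.6→22) → #BA0116
40%: (232 − 92.8 = 139.2→139, 1→1, 27 − 10.8 = 16.2→16) → #8B0110
60%: (232 − 139.2 = 92.8→93, 1 − 0.6 = 0.4→0, 27 − 16.2 = 10.8→11) → #5D000B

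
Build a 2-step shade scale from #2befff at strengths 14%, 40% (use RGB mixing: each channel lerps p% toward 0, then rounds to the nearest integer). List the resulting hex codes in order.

#2befff is rgb(43, 239, 255).
14%: (43 − 6.02 = 36.98→37, 239 − 33.46 = 205.54→206, 255 − 35.7 = 219.3→219) → #25cedb
40%: (43 − 17.2 = 25.8→26, 239 − 95.6 = 143.4→143, 255 − 102 = 153→153) → #1a8f99

#25cedb, #1a8f99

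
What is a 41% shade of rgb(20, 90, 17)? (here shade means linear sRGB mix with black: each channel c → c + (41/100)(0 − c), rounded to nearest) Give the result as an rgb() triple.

rgb(12, 53, 10)

Lerp each channel 41% toward 0:
  R: 20 − 8.2 = 11.8 → 12
  G: 90 − 36.9 = 53.1 → 53
  B: 17 + 0.41×(0−17) = 17 − 6.97 = 10.03 → 10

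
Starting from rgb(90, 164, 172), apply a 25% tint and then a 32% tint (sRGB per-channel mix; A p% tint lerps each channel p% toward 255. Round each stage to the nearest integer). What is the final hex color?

#ABD1D5

Per channel, c → c + 0.25(255 − c):
  R: 90 + 41.25 = 131.25 → 131
  G: 164 + 0.25×(255−164) = 164 + 22.75 = 186.75 → 187
  B: 172 + 20.75 = 192.75 → 193
After the tint: rgb(131, 187, 193) = #83BBC1.
Lerp each channel 32% toward 255:
  R: 131 + 39.68 = 170.68 → 171
  G: 187 + 21.76 = 208.76 → 209
  B: 193 + 0.32×(255−193) = 193 + 19.84 = 212.84 → 213
rgb(171, 209, 213) = #ABD1D5.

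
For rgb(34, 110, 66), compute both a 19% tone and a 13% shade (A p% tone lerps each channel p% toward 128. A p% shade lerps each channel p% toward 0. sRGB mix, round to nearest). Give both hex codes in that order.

#34714E, #1E6039

19% tone:
  R: 34 + 0.19×(128−34) = 34 + 17.86 = 51.86 → 52
  G: 110 + 0.19×(128−110) = 110 + 3.42 = 113.42 → 113
  B: 66 + 11.78 = 77.78 → 78
  → #34714E
13% shade:
  R: 34 + 0.13×(0−34) = 34 − 4.42 = 29.58 → 30
  G: 110 + 0.13×(0−110) = 110 − 14.3 = 95.7 → 96
  B: 66 + 0.13×(0−66) = 66 − 8.58 = 57.42 → 57
  → #1E6039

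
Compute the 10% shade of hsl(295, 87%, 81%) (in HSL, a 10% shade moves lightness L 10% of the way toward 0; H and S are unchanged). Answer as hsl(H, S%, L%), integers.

L moves 10% from 81 toward 0: 81 − 8.1 = 72.9 → 73.
H and S are unchanged.

hsl(295, 87%, 73%)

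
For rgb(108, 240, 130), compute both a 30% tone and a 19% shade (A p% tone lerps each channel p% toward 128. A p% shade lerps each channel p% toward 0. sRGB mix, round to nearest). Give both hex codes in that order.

30% tone:
  R: 108 + 0.3×(128−108) = 108 + 6 = 114 → 114
  G: 240 − 33.6 = 206.4 → 206
  B: 130 − 0.6 = 129.4 → 129
  → #72CE81
19% shade:
  R: 108 + 0.19×(0−108) = 108 − 20.52 = 87.48 → 87
  G: 240 + 0.19×(0−240) = 240 − 45.6 = 194.4 → 194
  B: 130 + 0.19×(0−130) = 130 − 24.7 = 105.3 → 105
  → #57C269

#72CE81, #57C269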